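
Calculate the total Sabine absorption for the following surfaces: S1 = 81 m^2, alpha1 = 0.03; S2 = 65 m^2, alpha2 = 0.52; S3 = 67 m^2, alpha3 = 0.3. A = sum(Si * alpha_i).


81 * 0.03 = 2.43
65 * 0.52 = 33.8
67 * 0.3 = 20.1
A_total = 2.43 + 33.8 + 20.1 = 56.33 m^2


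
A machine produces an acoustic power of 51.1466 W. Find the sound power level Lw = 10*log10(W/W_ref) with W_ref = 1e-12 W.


W / W_ref = 51.1466 / 1e-12 = 5.11466e+13
Lw = 10 * log10(5.11466e+13) = 137.09 dB


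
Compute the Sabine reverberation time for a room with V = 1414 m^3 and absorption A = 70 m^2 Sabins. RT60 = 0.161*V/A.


RT60 = 0.161 * 1414 / 70 = 3.2522 s


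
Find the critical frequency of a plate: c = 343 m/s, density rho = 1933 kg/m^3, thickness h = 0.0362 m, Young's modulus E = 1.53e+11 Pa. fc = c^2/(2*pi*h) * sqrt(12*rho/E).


12*rho/E = 12*1933/1.53e+11 = 1.51608e-07
sqrt(12*rho/E) = sqrt(1.51608e-07) = 0.000389369
c^2/(2*pi*h) = 343^2/(2*pi*0.0362) = 517249
fc = 517249 * 0.000389369 = 201.4 Hz


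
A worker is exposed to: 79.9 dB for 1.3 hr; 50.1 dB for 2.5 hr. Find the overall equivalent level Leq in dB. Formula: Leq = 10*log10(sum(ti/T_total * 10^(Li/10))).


T_total = 1.3 + 2.5 = 3.8 hr
(1.3/3.8) * 10^(79.9/10) = 3.34318e+07
(2.5/3.8) * 10^(50.1/10) = 67321.9
Sum = 3.34318e+07 + 67321.9 = 3.34991e+07
Leq = 10*log10(3.34991e+07) = 75.25 dB


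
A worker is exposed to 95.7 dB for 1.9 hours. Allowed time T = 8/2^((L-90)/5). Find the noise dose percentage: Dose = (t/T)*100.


T_allowed = 8 / 2^((95.7 - 90)/5) = 3.63008 hr
Dose = 1.9 / 3.63008 * 100 = 52.34 %


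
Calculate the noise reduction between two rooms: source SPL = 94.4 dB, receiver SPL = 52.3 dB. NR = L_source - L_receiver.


NR = L_source - L_receiver (difference between source and receiving room levels)
NR = 94.4 - 52.3 = 42.1 dB


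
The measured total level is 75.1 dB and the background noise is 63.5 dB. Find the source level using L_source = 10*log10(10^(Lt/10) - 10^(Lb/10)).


10^(75.1/10) = 3.23594e+07
10^(63.5/10) = 2.23872e+06
Difference = 3.23594e+07 - 2.23872e+06 = 3.01207e+07
L_source = 10*log10(3.01207e+07) = 74.789 dB


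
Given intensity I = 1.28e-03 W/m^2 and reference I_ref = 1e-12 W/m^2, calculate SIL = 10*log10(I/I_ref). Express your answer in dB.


I / I_ref = 1.28e-03 / 1e-12 = 1.28e+09
SIL = 10 * log10(1.28e+09) = 91.072 dB


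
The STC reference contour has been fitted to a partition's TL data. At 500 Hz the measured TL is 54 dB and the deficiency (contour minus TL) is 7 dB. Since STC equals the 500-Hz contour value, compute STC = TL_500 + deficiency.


By ASTM E413, STC = value of the fitted reference contour at 500 Hz.
Contour value at 500 Hz = TL_500 + deficiency = 54 + 7 = 61
STC = 61


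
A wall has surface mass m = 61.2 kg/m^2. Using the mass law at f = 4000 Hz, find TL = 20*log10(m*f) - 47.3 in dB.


m * f = 61.2 * 4000 = 244800
20*log10(244800) = 107.776 dB
TL = 107.776 - 47.3 = 60.476 dB


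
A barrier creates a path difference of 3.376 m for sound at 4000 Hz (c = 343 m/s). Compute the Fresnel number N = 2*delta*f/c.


N = 2*delta*f/c = 2*delta/lambda, where lambda = c/f
lambda = 343 / 4000 = 0.08575 m
N = 2 * 3.376 / 0.08575 = 78.741


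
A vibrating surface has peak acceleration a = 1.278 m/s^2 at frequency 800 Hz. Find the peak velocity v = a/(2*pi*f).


omega = 2*pi*f = 2*pi*800 = 5026.55 rad/s
v = a / omega = 1.278 / 5026.55 = 0.00025425 m/s


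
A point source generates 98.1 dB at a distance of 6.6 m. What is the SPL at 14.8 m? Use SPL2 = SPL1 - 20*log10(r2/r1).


r2/r1 = 14.8/6.6 = 2.24242
Correction = 20*log10(2.24242) = 7.01434 dB
SPL2 = 98.1 - 7.01434 = 91.086 dB


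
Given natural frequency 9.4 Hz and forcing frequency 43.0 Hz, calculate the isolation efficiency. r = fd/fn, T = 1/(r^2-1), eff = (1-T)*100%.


r = 43.0 / 9.4 = 4.57447
r^2 - 1 = 4.57447^2 - 1 = 19.9258
T = 1/19.9258 = 0.0501862
Efficiency = (1 - 0.0501862)*100 = 94.981 %


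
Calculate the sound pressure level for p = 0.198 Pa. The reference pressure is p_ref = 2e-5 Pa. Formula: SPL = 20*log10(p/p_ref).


p / p_ref = 0.198 / 2e-5 = 9900
SPL = 20 * log10(9900) = 79.913 dB


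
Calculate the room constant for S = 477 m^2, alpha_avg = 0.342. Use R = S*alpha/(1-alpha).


R = 477 * 0.342 / (1 - 0.342) = 247.92 m^2


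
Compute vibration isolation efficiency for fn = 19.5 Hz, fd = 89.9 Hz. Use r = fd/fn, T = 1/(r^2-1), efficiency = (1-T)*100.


r = 89.9 / 19.5 = 4.61026
r^2 - 1 = 4.61026^2 - 1 = 20.2545
T = 1/20.2545 = 0.0493717
Efficiency = (1 - 0.0493717)*100 = 95.063 %


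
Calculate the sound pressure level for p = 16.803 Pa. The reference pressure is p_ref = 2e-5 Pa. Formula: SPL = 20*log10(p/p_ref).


p / p_ref = 16.803 / 2e-5 = 840150
SPL = 20 * log10(840150) = 118.49 dB


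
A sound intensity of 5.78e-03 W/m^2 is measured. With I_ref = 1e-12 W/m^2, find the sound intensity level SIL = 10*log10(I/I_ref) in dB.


I / I_ref = 5.78e-03 / 1e-12 = 5.78e+09
SIL = 10 * log10(5.78e+09) = 97.619 dB


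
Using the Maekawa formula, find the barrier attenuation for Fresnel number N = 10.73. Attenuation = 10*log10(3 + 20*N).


3 + 20*N = 3 + 20*10.73 = 217.6
Att = 10*log10(217.6) = 23.377 dB


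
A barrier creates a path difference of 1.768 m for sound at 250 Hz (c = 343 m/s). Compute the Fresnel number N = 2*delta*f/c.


N = 2*delta*f/c = 2*delta/lambda, where lambda = c/f
lambda = 343 / 250 = 1.372 m
N = 2 * 1.768 / 1.372 = 2.5773


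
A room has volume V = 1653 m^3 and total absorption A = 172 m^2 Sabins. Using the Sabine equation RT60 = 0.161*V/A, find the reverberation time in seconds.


RT60 = 0.161 * 1653 / 172 = 1.5473 s


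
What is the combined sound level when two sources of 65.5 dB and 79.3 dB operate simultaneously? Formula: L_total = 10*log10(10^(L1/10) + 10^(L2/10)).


10^(65.5/10) = 3.54813e+06
10^(79.3/10) = 8.51138e+07
Sum = 3.54813e+06 + 8.51138e+07 = 8.86619e+07
L_total = 10*log10(8.86619e+07) = 79.477 dB


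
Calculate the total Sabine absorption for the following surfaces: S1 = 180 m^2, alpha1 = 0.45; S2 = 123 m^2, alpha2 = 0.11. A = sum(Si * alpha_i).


180 * 0.45 = 81
123 * 0.11 = 13.53
A_total = 81 + 13.53 = 94.53 m^2


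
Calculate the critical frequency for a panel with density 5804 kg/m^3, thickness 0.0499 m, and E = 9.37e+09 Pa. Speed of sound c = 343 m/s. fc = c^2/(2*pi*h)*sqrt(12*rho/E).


12*rho/E = 12*5804/9.37e+09 = 7.43308e-06
sqrt(12*rho/E) = sqrt(7.43308e-06) = 0.00272637
c^2/(2*pi*h) = 343^2/(2*pi*0.0499) = 375239
fc = 375239 * 0.00272637 = 1023 Hz


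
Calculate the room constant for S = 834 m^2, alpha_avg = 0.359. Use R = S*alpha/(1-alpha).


R = 834 * 0.359 / (1 - 0.359) = 467.09 m^2


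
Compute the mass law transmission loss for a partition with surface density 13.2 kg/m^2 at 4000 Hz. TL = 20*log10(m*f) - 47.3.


m * f = 13.2 * 4000 = 52800
20*log10(52800) = 94.4527 dB
TL = 94.4527 - 47.3 = 47.153 dB


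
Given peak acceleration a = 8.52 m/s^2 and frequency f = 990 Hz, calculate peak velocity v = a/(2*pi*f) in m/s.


omega = 2*pi*f = 2*pi*990 = 6220.35 rad/s
v = a / omega = 8.52 / 6220.35 = 0.0013697 m/s


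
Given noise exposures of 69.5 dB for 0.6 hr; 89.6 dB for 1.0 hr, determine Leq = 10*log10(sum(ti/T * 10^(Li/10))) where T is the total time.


T_total = 0.6 + 1.0 = 1.6 hr
(0.6/1.6) * 10^(69.5/10) = 3.34219e+06
(1.0/1.6) * 10^(89.6/10) = 5.70007e+08
Sum = 3.34219e+06 + 5.70007e+08 = 5.73349e+08
Leq = 10*log10(5.73349e+08) = 87.584 dB


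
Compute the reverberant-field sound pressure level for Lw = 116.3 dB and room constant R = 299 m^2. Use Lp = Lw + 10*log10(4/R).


4/R = 4/299 = 0.0133779
Lp = 116.3 + 10*log10(0.0133779) = 97.564 dB


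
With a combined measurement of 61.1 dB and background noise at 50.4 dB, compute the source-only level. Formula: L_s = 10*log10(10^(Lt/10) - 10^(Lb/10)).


10^(61.1/10) = 1.28825e+06
10^(50.4/10) = 109648
Difference = 1.28825e+06 - 109648 = 1.1786e+06
L_source = 10*log10(1.1786e+06) = 60.714 dB


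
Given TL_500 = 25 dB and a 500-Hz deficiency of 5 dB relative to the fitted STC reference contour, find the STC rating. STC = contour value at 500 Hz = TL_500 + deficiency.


By ASTM E413, STC = value of the fitted reference contour at 500 Hz.
Contour value at 500 Hz = TL_500 + deficiency = 25 + 5 = 30
STC = 30


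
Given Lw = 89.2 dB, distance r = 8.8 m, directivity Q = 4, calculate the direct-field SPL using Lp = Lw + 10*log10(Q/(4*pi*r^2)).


4*pi*r^2 = 4*pi*8.8^2 = 973.14 m^2
Q / (4*pi*r^2) = 4 / 973.14 = 0.00411041
Lp = 89.2 + 10*log10(0.00411041) = 65.339 dB


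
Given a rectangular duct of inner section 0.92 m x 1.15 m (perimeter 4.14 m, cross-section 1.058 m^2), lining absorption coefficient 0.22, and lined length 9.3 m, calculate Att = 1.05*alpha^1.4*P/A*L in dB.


alpha^1.4 = 0.22^1.4 = 0.120058
Attenuation rate = 1.05 * alpha^1.4 * P / A
= 1.05 * 0.120058 * 4.14 / 1.058 = 0.493282 dB/m
Total Att = 0.493282 * 9.3 = 4.5875 dB


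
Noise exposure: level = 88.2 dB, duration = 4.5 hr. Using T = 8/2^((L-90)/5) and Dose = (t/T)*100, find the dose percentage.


T_allowed = 8 / 2^((88.2 - 90)/5) = 10.2674 hr
Dose = 4.5 / 10.2674 * 100 = 43.828 %


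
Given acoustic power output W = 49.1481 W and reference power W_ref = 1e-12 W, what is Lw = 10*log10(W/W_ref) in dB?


W / W_ref = 49.1481 / 1e-12 = 4.91481e+13
Lw = 10 * log10(4.91481e+13) = 136.92 dB


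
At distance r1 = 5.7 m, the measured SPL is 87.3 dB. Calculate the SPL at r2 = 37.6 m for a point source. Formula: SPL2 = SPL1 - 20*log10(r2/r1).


r2/r1 = 37.6/5.7 = 6.59649
Correction = 20*log10(6.59649) = 16.3863 dB
SPL2 = 87.3 - 16.3863 = 70.914 dB


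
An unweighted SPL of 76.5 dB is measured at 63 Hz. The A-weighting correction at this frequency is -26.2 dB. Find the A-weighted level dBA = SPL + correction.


A-weighting table: 63 Hz -> -26.2 dB correction
SPL_A = SPL + correction = 76.5 + (-26.2) = 50.3 dBA


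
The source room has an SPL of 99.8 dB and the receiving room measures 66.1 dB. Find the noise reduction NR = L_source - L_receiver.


NR = L_source - L_receiver (difference between source and receiving room levels)
NR = 99.8 - 66.1 = 33.7 dB


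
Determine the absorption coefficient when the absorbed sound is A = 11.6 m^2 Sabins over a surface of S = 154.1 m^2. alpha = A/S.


Absorption coefficient = absorbed power / incident power
alpha = A / S = 11.6 / 154.1 = 0.075276


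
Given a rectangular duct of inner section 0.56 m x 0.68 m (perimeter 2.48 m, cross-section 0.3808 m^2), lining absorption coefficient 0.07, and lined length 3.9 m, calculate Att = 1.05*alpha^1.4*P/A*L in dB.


alpha^1.4 = 0.07^1.4 = 0.0241622
Attenuation rate = 1.05 * alpha^1.4 * P / A
= 1.05 * 0.0241622 * 2.48 / 0.3808 = 0.165227 dB/m
Total Att = 0.165227 * 3.9 = 0.64439 dB


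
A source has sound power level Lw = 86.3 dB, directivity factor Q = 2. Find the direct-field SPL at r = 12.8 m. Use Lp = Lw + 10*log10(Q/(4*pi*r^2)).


4*pi*r^2 = 4*pi*12.8^2 = 2058.87 m^2
Q / (4*pi*r^2) = 2 / 2058.87 = 0.000971407
Lp = 86.3 + 10*log10(0.000971407) = 56.174 dB


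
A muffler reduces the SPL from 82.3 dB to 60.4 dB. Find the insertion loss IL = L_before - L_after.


Insertion loss = SPL without muffler - SPL with muffler
IL = 82.3 - 60.4 = 21.9 dB


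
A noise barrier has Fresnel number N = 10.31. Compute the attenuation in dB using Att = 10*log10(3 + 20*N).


3 + 20*N = 3 + 20*10.31 = 209.2
Att = 10*log10(209.2) = 23.206 dB


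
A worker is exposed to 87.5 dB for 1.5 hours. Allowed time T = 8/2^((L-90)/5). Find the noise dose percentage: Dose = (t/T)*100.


T_allowed = 8 / 2^((87.5 - 90)/5) = 11.3137 hr
Dose = 1.5 / 11.3137 * 100 = 13.258 %


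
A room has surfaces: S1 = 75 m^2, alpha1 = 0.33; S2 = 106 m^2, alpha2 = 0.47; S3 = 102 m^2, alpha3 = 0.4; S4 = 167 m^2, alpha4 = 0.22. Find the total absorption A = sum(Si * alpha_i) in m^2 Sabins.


75 * 0.33 = 24.75
106 * 0.47 = 49.82
102 * 0.4 = 40.8
167 * 0.22 = 36.74
A_total = 24.75 + 49.82 + 40.8 + 36.74 = 152.11 m^2


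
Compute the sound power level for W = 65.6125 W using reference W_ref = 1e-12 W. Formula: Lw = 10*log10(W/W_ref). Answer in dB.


W / W_ref = 65.6125 / 1e-12 = 6.56125e+13
Lw = 10 * log10(6.56125e+13) = 138.17 dB


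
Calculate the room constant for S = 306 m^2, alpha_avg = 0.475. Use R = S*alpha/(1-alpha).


R = 306 * 0.475 / (1 - 0.475) = 276.86 m^2


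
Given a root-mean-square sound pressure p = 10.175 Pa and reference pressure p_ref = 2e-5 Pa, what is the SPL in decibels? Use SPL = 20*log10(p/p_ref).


p / p_ref = 10.175 / 2e-5 = 508750
SPL = 20 * log10(508750) = 114.13 dB


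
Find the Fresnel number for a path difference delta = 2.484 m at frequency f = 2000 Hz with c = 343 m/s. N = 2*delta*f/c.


N = 2*delta*f/c = 2*delta/lambda, where lambda = c/f
lambda = 343 / 2000 = 0.1715 m
N = 2 * 2.484 / 0.1715 = 28.968


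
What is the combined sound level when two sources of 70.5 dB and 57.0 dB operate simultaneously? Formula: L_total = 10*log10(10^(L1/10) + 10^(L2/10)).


10^(70.5/10) = 1.12202e+07
10^(57.0/10) = 501187
Sum = 1.12202e+07 + 501187 = 1.17214e+07
L_total = 10*log10(1.17214e+07) = 70.69 dB


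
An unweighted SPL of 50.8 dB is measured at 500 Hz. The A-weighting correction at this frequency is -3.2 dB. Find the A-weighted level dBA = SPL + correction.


A-weighting table: 500 Hz -> -3.2 dB correction
SPL_A = SPL + correction = 50.8 + (-3.2) = 47.6 dBA


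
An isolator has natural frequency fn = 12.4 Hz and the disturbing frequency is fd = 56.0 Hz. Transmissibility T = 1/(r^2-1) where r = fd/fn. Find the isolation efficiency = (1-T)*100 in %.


r = 56.0 / 12.4 = 4.51613
r^2 - 1 = 4.51613^2 - 1 = 19.3954
T = 1/19.3954 = 0.0515586
Efficiency = (1 - 0.0515586)*100 = 94.844 %


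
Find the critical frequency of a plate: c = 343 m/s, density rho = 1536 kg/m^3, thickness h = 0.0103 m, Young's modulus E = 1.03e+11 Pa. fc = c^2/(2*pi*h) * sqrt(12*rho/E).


12*rho/E = 12*1536/1.03e+11 = 1.78951e-07
sqrt(12*rho/E) = sqrt(1.78951e-07) = 0.000423026
c^2/(2*pi*h) = 343^2/(2*pi*0.0103) = 1.8179e+06
fc = 1.8179e+06 * 0.000423026 = 769.02 Hz


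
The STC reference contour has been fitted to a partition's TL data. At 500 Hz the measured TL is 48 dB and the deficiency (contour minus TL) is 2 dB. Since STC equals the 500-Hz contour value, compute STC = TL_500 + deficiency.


By ASTM E413, STC = value of the fitted reference contour at 500 Hz.
Contour value at 500 Hz = TL_500 + deficiency = 48 + 2 = 50
STC = 50


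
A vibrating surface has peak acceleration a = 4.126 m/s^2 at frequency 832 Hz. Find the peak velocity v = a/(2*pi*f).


omega = 2*pi*f = 2*pi*832 = 5227.61 rad/s
v = a / omega = 4.126 / 5227.61 = 0.00078927 m/s


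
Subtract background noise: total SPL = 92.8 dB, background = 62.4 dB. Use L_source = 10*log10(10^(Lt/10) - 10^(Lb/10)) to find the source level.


10^(92.8/10) = 1.90546e+09
10^(62.4/10) = 1.7378e+06
Difference = 1.90546e+09 - 1.7378e+06 = 1.90372e+09
L_source = 10*log10(1.90372e+09) = 92.796 dB


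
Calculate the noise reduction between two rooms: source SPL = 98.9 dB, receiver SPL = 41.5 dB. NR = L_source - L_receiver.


NR = L_source - L_receiver (difference between source and receiving room levels)
NR = 98.9 - 41.5 = 57.4 dB


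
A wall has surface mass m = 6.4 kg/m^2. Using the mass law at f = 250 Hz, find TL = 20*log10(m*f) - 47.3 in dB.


m * f = 6.4 * 250 = 1600
20*log10(1600) = 64.0824 dB
TL = 64.0824 - 47.3 = 16.782 dB


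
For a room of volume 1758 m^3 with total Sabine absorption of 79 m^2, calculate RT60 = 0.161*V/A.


RT60 = 0.161 * 1758 / 79 = 3.5828 s


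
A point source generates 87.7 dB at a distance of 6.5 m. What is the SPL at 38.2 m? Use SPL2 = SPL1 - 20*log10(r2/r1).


r2/r1 = 38.2/6.5 = 5.87692
Correction = 20*log10(5.87692) = 15.383 dB
SPL2 = 87.7 - 15.383 = 72.317 dB


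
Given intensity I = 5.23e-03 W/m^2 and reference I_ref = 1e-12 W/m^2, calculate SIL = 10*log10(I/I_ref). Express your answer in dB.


I / I_ref = 5.23e-03 / 1e-12 = 5.23e+09
SIL = 10 * log10(5.23e+09) = 97.185 dB


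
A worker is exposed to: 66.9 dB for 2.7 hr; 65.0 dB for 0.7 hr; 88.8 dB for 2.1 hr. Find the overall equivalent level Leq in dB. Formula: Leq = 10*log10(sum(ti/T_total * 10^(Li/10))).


T_total = 2.7 + 0.7 + 2.1 = 5.5 hr
(2.7/5.5) * 10^(66.9/10) = 2.40437e+06
(0.7/5.5) * 10^(65.0/10) = 402472
(2.1/5.5) * 10^(88.8/10) = 2.89639e+08
Sum = 2.40437e+06 + 402472 + 2.89639e+08 = 2.92446e+08
Leq = 10*log10(2.92446e+08) = 84.66 dB


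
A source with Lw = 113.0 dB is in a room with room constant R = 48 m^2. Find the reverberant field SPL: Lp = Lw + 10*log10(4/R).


4/R = 4/48 = 0.0833333
Lp = 113.0 + 10*log10(0.0833333) = 102.21 dB


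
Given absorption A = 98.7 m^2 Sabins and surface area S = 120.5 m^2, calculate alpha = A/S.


Absorption coefficient = absorbed power / incident power
alpha = A / S = 98.7 / 120.5 = 0.81909


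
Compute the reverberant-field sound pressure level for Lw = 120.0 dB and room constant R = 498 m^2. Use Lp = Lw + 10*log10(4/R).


4/R = 4/498 = 0.00803213
Lp = 120.0 + 10*log10(0.00803213) = 99.048 dB


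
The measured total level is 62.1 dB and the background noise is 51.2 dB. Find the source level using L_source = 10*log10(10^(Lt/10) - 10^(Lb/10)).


10^(62.1/10) = 1.62181e+06
10^(51.2/10) = 131826
Difference = 1.62181e+06 - 131826 = 1.48998e+06
L_source = 10*log10(1.48998e+06) = 61.732 dB


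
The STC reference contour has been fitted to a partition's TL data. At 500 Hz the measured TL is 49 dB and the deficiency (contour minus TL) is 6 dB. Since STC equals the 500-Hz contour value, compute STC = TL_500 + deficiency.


By ASTM E413, STC = value of the fitted reference contour at 500 Hz.
Contour value at 500 Hz = TL_500 + deficiency = 49 + 6 = 55
STC = 55


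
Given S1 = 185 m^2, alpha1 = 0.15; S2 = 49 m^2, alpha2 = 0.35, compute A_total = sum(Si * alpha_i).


185 * 0.15 = 27.75
49 * 0.35 = 17.15
A_total = 27.75 + 17.15 = 44.9 m^2


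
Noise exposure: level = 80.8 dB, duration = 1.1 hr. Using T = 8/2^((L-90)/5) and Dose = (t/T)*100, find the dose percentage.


T_allowed = 8 / 2^((80.8 - 90)/5) = 28.6408 hr
Dose = 1.1 / 28.6408 * 100 = 3.8407 %


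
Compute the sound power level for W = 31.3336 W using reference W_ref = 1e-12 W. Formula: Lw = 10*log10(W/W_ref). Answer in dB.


W / W_ref = 31.3336 / 1e-12 = 3.13336e+13
Lw = 10 * log10(3.13336e+13) = 134.96 dB


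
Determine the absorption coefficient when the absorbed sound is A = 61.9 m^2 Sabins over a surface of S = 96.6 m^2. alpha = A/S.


Absorption coefficient = absorbed power / incident power
alpha = A / S = 61.9 / 96.6 = 0.64079


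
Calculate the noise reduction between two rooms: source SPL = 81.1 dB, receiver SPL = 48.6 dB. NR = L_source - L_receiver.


NR = L_source - L_receiver (difference between source and receiving room levels)
NR = 81.1 - 48.6 = 32.5 dB


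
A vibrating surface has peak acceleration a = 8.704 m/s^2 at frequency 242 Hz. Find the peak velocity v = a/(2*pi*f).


omega = 2*pi*f = 2*pi*242 = 1520.53 rad/s
v = a / omega = 8.704 / 1520.53 = 0.0057243 m/s


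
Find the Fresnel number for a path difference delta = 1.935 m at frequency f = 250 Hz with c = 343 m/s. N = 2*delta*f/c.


N = 2*delta*f/c = 2*delta/lambda, where lambda = c/f
lambda = 343 / 250 = 1.372 m
N = 2 * 1.935 / 1.372 = 2.8207


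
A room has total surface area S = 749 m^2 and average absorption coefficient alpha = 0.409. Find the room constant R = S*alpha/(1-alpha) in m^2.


R = 749 * 0.409 / (1 - 0.409) = 518.34 m^2


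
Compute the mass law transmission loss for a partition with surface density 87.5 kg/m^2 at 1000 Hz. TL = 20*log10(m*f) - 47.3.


m * f = 87.5 * 1000 = 87500
20*log10(87500) = 98.8402 dB
TL = 98.8402 - 47.3 = 51.54 dB


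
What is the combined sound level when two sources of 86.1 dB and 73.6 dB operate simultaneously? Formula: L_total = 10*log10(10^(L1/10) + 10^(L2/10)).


10^(86.1/10) = 4.0738e+08
10^(73.6/10) = 2.29087e+07
Sum = 4.0738e+08 + 2.29087e+07 = 4.30289e+08
L_total = 10*log10(4.30289e+08) = 86.338 dB


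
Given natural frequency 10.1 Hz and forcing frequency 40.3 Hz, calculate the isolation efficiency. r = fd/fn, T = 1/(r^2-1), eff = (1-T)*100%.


r = 40.3 / 10.1 = 3.9901
r^2 - 1 = 3.9901^2 - 1 = 14.9209
T = 1/14.9209 = 0.0670201
Efficiency = (1 - 0.0670201)*100 = 93.298 %


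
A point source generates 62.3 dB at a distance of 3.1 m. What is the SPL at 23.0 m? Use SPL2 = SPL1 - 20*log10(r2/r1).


r2/r1 = 23.0/3.1 = 7.41935
Correction = 20*log10(7.41935) = 17.4073 dB
SPL2 = 62.3 - 17.4073 = 44.893 dB


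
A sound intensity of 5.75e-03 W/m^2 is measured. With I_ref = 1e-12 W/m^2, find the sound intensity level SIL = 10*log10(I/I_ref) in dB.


I / I_ref = 5.75e-03 / 1e-12 = 5.75e+09
SIL = 10 * log10(5.75e+09) = 97.597 dB


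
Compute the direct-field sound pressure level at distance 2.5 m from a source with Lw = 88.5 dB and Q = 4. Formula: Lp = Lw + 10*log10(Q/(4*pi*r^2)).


4*pi*r^2 = 4*pi*2.5^2 = 78.5398 m^2
Q / (4*pi*r^2) = 4 / 78.5398 = 0.0509296
Lp = 88.5 + 10*log10(0.0509296) = 75.57 dB


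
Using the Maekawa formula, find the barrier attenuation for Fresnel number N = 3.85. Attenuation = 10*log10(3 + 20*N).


3 + 20*N = 3 + 20*3.85 = 80
Att = 10*log10(80) = 19.031 dB


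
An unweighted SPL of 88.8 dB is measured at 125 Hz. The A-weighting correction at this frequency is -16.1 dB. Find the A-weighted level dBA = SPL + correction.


A-weighting table: 125 Hz -> -16.1 dB correction
SPL_A = SPL + correction = 88.8 + (-16.1) = 72.7 dBA


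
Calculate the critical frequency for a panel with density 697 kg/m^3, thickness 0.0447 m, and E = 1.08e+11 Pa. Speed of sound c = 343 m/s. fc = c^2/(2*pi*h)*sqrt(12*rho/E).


12*rho/E = 12*697/1.08e+11 = 7.74444e-08
sqrt(12*rho/E) = sqrt(7.74444e-08) = 0.000278288
c^2/(2*pi*h) = 343^2/(2*pi*0.0447) = 418891
fc = 418891 * 0.000278288 = 116.57 Hz


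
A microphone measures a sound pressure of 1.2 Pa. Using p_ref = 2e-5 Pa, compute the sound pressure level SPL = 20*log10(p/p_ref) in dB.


p / p_ref = 1.2 / 2e-5 = 60000
SPL = 20 * log10(60000) = 95.563 dB


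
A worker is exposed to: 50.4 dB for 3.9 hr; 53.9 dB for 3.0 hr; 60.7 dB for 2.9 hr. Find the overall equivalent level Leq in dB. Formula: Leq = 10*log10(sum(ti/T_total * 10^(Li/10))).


T_total = 3.9 + 3.0 + 2.9 = 9.8 hr
(3.9/9.8) * 10^(50.4/10) = 43635.4
(3.0/9.8) * 10^(53.9/10) = 75144.2
(2.9/9.8) * 10^(60.7/10) = 347674
Sum = 43635.4 + 75144.2 + 347674 = 466454
Leq = 10*log10(466454) = 56.688 dB


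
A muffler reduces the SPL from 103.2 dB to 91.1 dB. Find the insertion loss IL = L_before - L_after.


Insertion loss = SPL without muffler - SPL with muffler
IL = 103.2 - 91.1 = 12.1 dB


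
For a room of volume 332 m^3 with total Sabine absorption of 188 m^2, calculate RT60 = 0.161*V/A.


RT60 = 0.161 * 332 / 188 = 0.28432 s


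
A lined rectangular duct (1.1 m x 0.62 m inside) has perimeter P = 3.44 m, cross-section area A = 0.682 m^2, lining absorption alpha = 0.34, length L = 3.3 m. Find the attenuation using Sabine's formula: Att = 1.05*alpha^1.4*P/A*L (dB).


alpha^1.4 = 0.34^1.4 = 0.220836
Attenuation rate = 1.05 * alpha^1.4 * P / A
= 1.05 * 0.220836 * 3.44 / 0.682 = 1.16959 dB/m
Total Att = 1.16959 * 3.3 = 3.8596 dB


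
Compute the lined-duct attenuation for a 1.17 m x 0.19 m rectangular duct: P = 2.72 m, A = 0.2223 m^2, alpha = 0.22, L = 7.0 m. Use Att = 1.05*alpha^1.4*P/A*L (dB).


alpha^1.4 = 0.22^1.4 = 0.120058
Attenuation rate = 1.05 * alpha^1.4 * P / A
= 1.05 * 0.120058 * 2.72 / 0.2223 = 1.54245 dB/m
Total Att = 1.54245 * 7.0 = 10.797 dB


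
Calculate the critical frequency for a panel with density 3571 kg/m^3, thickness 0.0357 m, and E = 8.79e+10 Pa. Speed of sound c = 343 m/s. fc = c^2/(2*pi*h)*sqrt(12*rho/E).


12*rho/E = 12*3571/8.79e+10 = 4.87509e-07
sqrt(12*rho/E) = sqrt(4.87509e-07) = 0.000698218
c^2/(2*pi*h) = 343^2/(2*pi*0.0357) = 524494
fc = 524494 * 0.000698218 = 366.21 Hz


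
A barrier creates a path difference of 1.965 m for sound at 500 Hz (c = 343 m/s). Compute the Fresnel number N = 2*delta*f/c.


N = 2*delta*f/c = 2*delta/lambda, where lambda = c/f
lambda = 343 / 500 = 0.686 m
N = 2 * 1.965 / 0.686 = 5.7289


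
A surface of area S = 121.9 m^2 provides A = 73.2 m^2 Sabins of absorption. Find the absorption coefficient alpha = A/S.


Absorption coefficient = absorbed power / incident power
alpha = A / S = 73.2 / 121.9 = 0.60049


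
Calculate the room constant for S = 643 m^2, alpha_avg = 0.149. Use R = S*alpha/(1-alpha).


R = 643 * 0.149 / (1 - 0.149) = 112.58 m^2


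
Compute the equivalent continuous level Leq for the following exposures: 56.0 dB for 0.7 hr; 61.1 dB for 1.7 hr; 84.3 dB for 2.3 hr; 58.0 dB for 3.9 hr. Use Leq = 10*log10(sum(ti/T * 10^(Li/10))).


T_total = 0.7 + 1.7 + 2.3 + 3.9 = 8.6 hr
(0.7/8.6) * 10^(56.0/10) = 32404.1
(1.7/8.6) * 10^(61.1/10) = 254654
(2.3/8.6) * 10^(84.3/10) = 7.19829e+07
(3.9/8.6) * 10^(58.0/10) = 286132
Sum = 32404.1 + 254654 + 7.19829e+07 + 286132 = 7.25561e+07
Leq = 10*log10(7.25561e+07) = 78.607 dB


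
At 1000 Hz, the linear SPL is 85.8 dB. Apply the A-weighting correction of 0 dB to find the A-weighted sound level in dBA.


A-weighting table: 1000 Hz -> 0 dB correction
SPL_A = SPL + correction = 85.8 + (0) = 85.8 dBA


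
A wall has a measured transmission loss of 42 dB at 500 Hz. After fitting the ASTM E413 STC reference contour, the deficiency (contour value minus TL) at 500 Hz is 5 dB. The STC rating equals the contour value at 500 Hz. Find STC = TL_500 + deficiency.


By ASTM E413, STC = value of the fitted reference contour at 500 Hz.
Contour value at 500 Hz = TL_500 + deficiency = 42 + 5 = 47
STC = 47


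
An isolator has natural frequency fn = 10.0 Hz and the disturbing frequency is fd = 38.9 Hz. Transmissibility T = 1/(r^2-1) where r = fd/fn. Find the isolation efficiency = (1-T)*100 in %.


r = 38.9 / 10.0 = 3.89
r^2 - 1 = 3.89^2 - 1 = 14.1321
T = 1/14.1321 = 0.0707609
Efficiency = (1 - 0.0707609)*100 = 92.924 %


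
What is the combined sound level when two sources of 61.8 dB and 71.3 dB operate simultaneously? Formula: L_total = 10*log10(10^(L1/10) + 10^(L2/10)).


10^(61.8/10) = 1.51356e+06
10^(71.3/10) = 1.34896e+07
Sum = 1.51356e+06 + 1.34896e+07 = 1.50032e+07
L_total = 10*log10(1.50032e+07) = 71.762 dB


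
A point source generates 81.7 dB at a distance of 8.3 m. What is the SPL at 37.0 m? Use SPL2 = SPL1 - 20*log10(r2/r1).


r2/r1 = 37.0/8.3 = 4.45783
Correction = 20*log10(4.45783) = 12.9825 dB
SPL2 = 81.7 - 12.9825 = 68.718 dB


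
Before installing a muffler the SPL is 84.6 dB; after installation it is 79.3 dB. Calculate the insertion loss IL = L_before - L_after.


Insertion loss = SPL without muffler - SPL with muffler
IL = 84.6 - 79.3 = 5.3 dB


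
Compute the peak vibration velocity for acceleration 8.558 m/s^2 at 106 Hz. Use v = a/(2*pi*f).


omega = 2*pi*f = 2*pi*106 = 666.018 rad/s
v = a / omega = 8.558 / 666.018 = 0.01285 m/s


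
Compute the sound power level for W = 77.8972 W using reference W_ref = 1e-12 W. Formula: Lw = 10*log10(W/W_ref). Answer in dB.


W / W_ref = 77.8972 / 1e-12 = 7.78972e+13
Lw = 10 * log10(7.78972e+13) = 138.92 dB


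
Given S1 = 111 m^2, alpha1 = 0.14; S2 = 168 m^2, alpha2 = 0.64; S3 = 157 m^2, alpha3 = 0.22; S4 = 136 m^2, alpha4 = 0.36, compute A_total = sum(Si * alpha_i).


111 * 0.14 = 15.54
168 * 0.64 = 107.52
157 * 0.22 = 34.54
136 * 0.36 = 48.96
A_total = 15.54 + 107.52 + 34.54 + 48.96 = 206.56 m^2


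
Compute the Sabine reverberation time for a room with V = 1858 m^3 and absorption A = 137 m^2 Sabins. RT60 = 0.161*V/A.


RT60 = 0.161 * 1858 / 137 = 2.1835 s


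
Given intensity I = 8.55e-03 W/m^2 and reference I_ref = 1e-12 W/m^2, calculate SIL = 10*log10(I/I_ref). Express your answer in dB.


I / I_ref = 8.55e-03 / 1e-12 = 8.55e+09
SIL = 10 * log10(8.55e+09) = 99.32 dB


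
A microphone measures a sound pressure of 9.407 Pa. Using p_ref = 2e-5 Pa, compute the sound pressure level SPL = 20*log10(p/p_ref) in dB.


p / p_ref = 9.407 / 2e-5 = 470350
SPL = 20 * log10(470350) = 113.45 dB


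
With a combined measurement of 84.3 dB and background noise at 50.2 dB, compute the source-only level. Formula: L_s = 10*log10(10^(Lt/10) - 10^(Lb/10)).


10^(84.3/10) = 2.69153e+08
10^(50.2/10) = 104713
Difference = 2.69153e+08 - 104713 = 2.69048e+08
L_source = 10*log10(2.69048e+08) = 84.298 dB


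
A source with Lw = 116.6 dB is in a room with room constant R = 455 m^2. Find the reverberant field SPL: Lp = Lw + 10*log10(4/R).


4/R = 4/455 = 0.00879121
Lp = 116.6 + 10*log10(0.00879121) = 96.04 dB


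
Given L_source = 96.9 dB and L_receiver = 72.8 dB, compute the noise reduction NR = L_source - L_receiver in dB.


NR = L_source - L_receiver (difference between source and receiving room levels)
NR = 96.9 - 72.8 = 24.1 dB


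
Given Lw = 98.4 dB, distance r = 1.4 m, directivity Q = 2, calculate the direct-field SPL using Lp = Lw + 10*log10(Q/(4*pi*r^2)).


4*pi*r^2 = 4*pi*1.4^2 = 24.6301 m^2
Q / (4*pi*r^2) = 2 / 24.6301 = 0.0812015
Lp = 98.4 + 10*log10(0.0812015) = 87.496 dB


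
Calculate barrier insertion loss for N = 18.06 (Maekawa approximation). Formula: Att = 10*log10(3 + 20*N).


3 + 20*N = 3 + 20*18.06 = 364.2
Att = 10*log10(364.2) = 25.613 dB


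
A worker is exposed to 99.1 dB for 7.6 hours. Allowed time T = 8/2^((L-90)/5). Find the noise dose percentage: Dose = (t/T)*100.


T_allowed = 8 / 2^((99.1 - 90)/5) = 2.26577 hr
Dose = 7.6 / 2.26577 * 100 = 335.43 %


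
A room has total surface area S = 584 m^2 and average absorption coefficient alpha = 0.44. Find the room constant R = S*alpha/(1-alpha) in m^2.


R = 584 * 0.44 / (1 - 0.44) = 458.86 m^2


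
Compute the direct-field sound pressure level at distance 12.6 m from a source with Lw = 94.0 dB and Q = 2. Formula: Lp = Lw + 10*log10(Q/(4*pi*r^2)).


4*pi*r^2 = 4*pi*12.6^2 = 1995.04 m^2
Q / (4*pi*r^2) = 2 / 1995.04 = 0.00100249
Lp = 94.0 + 10*log10(0.00100249) = 64.011 dB


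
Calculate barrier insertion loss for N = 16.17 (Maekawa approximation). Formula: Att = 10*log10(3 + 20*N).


3 + 20*N = 3 + 20*16.17 = 326.4
Att = 10*log10(326.4) = 25.138 dB


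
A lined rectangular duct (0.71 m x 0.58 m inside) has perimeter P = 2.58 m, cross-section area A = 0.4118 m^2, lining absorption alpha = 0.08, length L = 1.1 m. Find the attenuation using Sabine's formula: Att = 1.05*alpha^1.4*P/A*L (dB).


alpha^1.4 = 0.08^1.4 = 0.029129
Attenuation rate = 1.05 * alpha^1.4 * P / A
= 1.05 * 0.029129 * 2.58 / 0.4118 = 0.191623 dB/m
Total Att = 0.191623 * 1.1 = 0.21079 dB


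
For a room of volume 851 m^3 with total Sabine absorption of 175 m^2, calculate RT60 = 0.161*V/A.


RT60 = 0.161 * 851 / 175 = 0.78292 s


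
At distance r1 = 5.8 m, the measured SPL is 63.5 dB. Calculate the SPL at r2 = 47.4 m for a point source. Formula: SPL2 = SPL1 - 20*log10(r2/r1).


r2/r1 = 47.4/5.8 = 8.17241
Correction = 20*log10(8.17241) = 18.247 dB
SPL2 = 63.5 - 18.247 = 45.253 dB


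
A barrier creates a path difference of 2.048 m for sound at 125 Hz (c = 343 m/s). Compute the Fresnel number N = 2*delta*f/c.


N = 2*delta*f/c = 2*delta/lambda, where lambda = c/f
lambda = 343 / 125 = 2.744 m
N = 2 * 2.048 / 2.744 = 1.4927


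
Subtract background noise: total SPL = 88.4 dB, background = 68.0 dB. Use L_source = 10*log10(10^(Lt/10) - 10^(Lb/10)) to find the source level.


10^(88.4/10) = 6.91831e+08
10^(68.0/10) = 6.30957e+06
Difference = 6.91831e+08 - 6.30957e+06 = 6.85521e+08
L_source = 10*log10(6.85521e+08) = 88.36 dB


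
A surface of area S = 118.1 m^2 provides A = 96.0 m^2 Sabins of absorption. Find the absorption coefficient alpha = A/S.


Absorption coefficient = absorbed power / incident power
alpha = A / S = 96.0 / 118.1 = 0.81287


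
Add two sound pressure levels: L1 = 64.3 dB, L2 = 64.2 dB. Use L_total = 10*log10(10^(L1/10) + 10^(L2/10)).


10^(64.3/10) = 2.69153e+06
10^(64.2/10) = 2.63027e+06
Sum = 2.69153e+06 + 2.63027e+06 = 5.3218e+06
L_total = 10*log10(5.3218e+06) = 67.261 dB


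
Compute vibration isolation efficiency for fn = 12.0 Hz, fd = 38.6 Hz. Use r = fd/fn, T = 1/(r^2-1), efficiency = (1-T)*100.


r = 38.6 / 12.0 = 3.21667
r^2 - 1 = 3.21667^2 - 1 = 9.34697
T = 1/9.34697 = 0.106987
Efficiency = (1 - 0.106987)*100 = 89.301 %


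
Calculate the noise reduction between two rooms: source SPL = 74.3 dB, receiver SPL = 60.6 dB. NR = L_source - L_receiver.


NR = L_source - L_receiver (difference between source and receiving room levels)
NR = 74.3 - 60.6 = 13.7 dB


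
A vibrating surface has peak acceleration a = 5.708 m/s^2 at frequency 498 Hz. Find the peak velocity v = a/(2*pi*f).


omega = 2*pi*f = 2*pi*498 = 3129.03 rad/s
v = a / omega = 5.708 / 3129.03 = 0.0018242 m/s


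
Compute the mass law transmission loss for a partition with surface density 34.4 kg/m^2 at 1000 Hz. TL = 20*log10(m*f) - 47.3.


m * f = 34.4 * 1000 = 34400
20*log10(34400) = 90.7312 dB
TL = 90.7312 - 47.3 = 43.431 dB


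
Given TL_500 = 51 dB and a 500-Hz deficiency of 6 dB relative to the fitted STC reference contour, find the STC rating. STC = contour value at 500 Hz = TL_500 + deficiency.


By ASTM E413, STC = value of the fitted reference contour at 500 Hz.
Contour value at 500 Hz = TL_500 + deficiency = 51 + 6 = 57
STC = 57


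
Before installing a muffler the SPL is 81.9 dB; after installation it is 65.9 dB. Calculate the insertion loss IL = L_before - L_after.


Insertion loss = SPL without muffler - SPL with muffler
IL = 81.9 - 65.9 = 16 dB


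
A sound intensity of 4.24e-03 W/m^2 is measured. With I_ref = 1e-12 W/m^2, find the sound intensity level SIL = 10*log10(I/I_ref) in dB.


I / I_ref = 4.24e-03 / 1e-12 = 4.24e+09
SIL = 10 * log10(4.24e+09) = 96.274 dB


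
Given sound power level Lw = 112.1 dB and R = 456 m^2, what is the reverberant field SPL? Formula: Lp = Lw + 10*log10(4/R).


4/R = 4/456 = 0.00877193
Lp = 112.1 + 10*log10(0.00877193) = 91.531 dB


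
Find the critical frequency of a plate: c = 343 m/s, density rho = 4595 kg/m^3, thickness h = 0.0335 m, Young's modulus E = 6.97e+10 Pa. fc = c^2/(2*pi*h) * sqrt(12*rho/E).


12*rho/E = 12*4595/6.97e+10 = 7.91105e-07
sqrt(12*rho/E) = sqrt(7.91105e-07) = 0.000889441
c^2/(2*pi*h) = 343^2/(2*pi*0.0335) = 558938
fc = 558938 * 0.000889441 = 497.14 Hz


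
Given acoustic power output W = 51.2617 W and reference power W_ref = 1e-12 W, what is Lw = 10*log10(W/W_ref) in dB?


W / W_ref = 51.2617 / 1e-12 = 5.12617e+13
Lw = 10 * log10(5.12617e+13) = 137.1 dB


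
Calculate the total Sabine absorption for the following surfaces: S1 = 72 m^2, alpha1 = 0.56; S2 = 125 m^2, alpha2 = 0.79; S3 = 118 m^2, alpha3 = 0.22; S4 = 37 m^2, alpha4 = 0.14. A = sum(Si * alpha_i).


72 * 0.56 = 40.32
125 * 0.79 = 98.75
118 * 0.22 = 25.96
37 * 0.14 = 5.18
A_total = 40.32 + 98.75 + 25.96 + 5.18 = 170.21 m^2


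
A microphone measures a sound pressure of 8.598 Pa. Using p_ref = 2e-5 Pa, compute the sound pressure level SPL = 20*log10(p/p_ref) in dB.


p / p_ref = 8.598 / 2e-5 = 429900
SPL = 20 * log10(429900) = 112.67 dB


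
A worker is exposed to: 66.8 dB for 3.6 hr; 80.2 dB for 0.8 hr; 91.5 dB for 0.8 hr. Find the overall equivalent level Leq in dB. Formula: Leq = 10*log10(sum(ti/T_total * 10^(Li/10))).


T_total = 3.6 + 0.8 + 0.8 = 5.2 hr
(3.6/5.2) * 10^(66.8/10) = 3.31359e+06
(0.8/5.2) * 10^(80.2/10) = 1.61097e+07
(0.8/5.2) * 10^(91.5/10) = 2.17313e+08
Sum = 3.31359e+06 + 1.61097e+07 + 2.17313e+08 = 2.36736e+08
Leq = 10*log10(2.36736e+08) = 83.743 dB


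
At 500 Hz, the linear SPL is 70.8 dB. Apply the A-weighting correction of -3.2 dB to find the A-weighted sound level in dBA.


A-weighting table: 500 Hz -> -3.2 dB correction
SPL_A = SPL + correction = 70.8 + (-3.2) = 67.6 dBA


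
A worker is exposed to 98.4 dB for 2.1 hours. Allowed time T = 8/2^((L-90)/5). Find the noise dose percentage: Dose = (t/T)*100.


T_allowed = 8 / 2^((98.4 - 90)/5) = 2.49666 hr
Dose = 2.1 / 2.49666 * 100 = 84.112 %


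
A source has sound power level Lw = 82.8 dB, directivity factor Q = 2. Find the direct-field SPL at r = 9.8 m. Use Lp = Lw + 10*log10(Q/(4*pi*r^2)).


4*pi*r^2 = 4*pi*9.8^2 = 1206.87 m^2
Q / (4*pi*r^2) = 2 / 1206.87 = 0.00165718
Lp = 82.8 + 10*log10(0.00165718) = 54.994 dB


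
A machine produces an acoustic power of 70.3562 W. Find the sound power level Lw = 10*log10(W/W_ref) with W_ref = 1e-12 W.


W / W_ref = 70.3562 / 1e-12 = 7.03562e+13
Lw = 10 * log10(7.03562e+13) = 138.47 dB


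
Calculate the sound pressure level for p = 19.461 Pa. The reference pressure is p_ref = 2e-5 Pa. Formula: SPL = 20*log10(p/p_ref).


p / p_ref = 19.461 / 2e-5 = 973050
SPL = 20 * log10(973050) = 119.76 dB


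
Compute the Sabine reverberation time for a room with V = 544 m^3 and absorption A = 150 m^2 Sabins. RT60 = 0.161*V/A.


RT60 = 0.161 * 544 / 150 = 0.58389 s


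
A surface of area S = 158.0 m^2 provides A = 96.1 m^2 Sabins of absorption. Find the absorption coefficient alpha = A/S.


Absorption coefficient = absorbed power / incident power
alpha = A / S = 96.1 / 158.0 = 0.60823


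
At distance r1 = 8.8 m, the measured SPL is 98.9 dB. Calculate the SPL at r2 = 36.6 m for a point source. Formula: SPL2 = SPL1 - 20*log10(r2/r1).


r2/r1 = 36.6/8.8 = 4.15909
Correction = 20*log10(4.15909) = 12.38 dB
SPL2 = 98.9 - 12.38 = 86.52 dB


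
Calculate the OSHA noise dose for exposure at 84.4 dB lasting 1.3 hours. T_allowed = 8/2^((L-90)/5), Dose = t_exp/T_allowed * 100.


T_allowed = 8 / 2^((84.4 - 90)/5) = 17.3878 hr
Dose = 1.3 / 17.3878 * 100 = 7.4765 %


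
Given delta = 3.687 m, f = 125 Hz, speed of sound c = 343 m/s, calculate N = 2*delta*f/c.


N = 2*delta*f/c = 2*delta/lambda, where lambda = c/f
lambda = 343 / 125 = 2.744 m
N = 2 * 3.687 / 2.744 = 2.6873


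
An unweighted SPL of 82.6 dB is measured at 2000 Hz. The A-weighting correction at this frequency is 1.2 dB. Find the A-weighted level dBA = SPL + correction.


A-weighting table: 2000 Hz -> 1.2 dB correction
SPL_A = SPL + correction = 82.6 + (1.2) = 83.8 dBA


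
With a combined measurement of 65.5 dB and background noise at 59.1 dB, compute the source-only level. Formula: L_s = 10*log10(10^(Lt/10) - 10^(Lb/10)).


10^(65.5/10) = 3.54813e+06
10^(59.1/10) = 812831
Difference = 3.54813e+06 - 812831 = 2.7353e+06
L_source = 10*log10(2.7353e+06) = 64.37 dB


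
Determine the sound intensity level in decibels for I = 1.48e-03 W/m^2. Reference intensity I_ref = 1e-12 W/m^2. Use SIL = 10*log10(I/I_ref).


I / I_ref = 1.48e-03 / 1e-12 = 1.48e+09
SIL = 10 * log10(1.48e+09) = 91.703 dB


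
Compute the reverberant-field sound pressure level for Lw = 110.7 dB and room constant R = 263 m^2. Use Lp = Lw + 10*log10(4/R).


4/R = 4/263 = 0.0152091
Lp = 110.7 + 10*log10(0.0152091) = 92.521 dB


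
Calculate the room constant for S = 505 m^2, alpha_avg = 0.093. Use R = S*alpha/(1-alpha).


R = 505 * 0.093 / (1 - 0.093) = 51.781 m^2


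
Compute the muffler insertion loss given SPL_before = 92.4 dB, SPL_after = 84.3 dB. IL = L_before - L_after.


Insertion loss = SPL without muffler - SPL with muffler
IL = 92.4 - 84.3 = 8.1 dB


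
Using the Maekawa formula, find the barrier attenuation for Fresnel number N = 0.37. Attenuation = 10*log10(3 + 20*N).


3 + 20*N = 3 + 20*0.37 = 10.4
Att = 10*log10(10.4) = 10.17 dB


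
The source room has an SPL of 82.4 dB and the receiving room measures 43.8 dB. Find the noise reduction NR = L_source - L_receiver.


NR = L_source - L_receiver (difference between source and receiving room levels)
NR = 82.4 - 43.8 = 38.6 dB
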